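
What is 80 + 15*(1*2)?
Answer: 110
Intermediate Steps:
80 + 15*(1*2) = 80 + 15*2 = 80 + 30 = 110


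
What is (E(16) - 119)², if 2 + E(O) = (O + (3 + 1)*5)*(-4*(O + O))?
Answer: 22363441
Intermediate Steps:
E(O) = -2 - 8*O*(20 + O) (E(O) = -2 + (O + (3 + 1)*5)*(-4*(O + O)) = -2 + (O + 4*5)*(-8*O) = -2 + (O + 20)*(-8*O) = -2 + (20 + O)*(-8*O) = -2 - 8*O*(20 + O))
(E(16) - 119)² = ((-2 - 160*16 - 8*16²) - 119)² = ((-2 - 2560 - 8*256) - 119)² = ((-2 - 2560 - 2048) - 119)² = (-4610 - 119)² = (-4729)² = 22363441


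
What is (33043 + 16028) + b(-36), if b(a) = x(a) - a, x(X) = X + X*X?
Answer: 50367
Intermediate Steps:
x(X) = X + X²
b(a) = -a + a*(1 + a) (b(a) = a*(1 + a) - a = -a + a*(1 + a))
(33043 + 16028) + b(-36) = (33043 + 16028) + (-36)² = 49071 + 1296 = 50367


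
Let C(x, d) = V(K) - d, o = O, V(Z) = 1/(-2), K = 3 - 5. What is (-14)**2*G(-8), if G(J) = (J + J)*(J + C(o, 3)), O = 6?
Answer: 36064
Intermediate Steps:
K = -2
V(Z) = -1/2
o = 6
C(x, d) = -1/2 - d
G(J) = 2*J*(-7/2 + J) (G(J) = (J + J)*(J + (-1/2 - 1*3)) = (2*J)*(J + (-1/2 - 3)) = (2*J)*(J - 7/2) = (2*J)*(-7/2 + J) = 2*J*(-7/2 + J))
(-14)**2*G(-8) = (-14)**2*(-8*(-7 + 2*(-8))) = 196*(-8*(-7 - 16)) = 196*(-8*(-23)) = 196*184 = 36064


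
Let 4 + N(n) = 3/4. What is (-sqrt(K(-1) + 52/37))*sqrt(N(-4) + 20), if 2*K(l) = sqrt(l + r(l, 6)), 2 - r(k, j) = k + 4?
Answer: -sqrt(515632 + 183446*I*sqrt(2))/148 ≈ -4.9946 - 1.1857*I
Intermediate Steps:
N(n) = -13/4 (N(n) = -4 + 3/4 = -13/4)
r(k, j) = -2 - k (r(k, j) = 2 - (k + 4) = 2 - (4 + k) = 2 + (-4 - k) = -2 - k)
K(l) = I*sqrt(2)/2 (K(l) = sqrt(l + (-2 - l))/2 = sqrt(-2)/2 = (I*sqrt(2))/2 = I*sqrt(2)/2)
(-sqrt(K(-1) + 52/37))*sqrt(N(-4) + 20) = (-sqrt(I*sqrt(2)/2 + 52/37))*sqrt(-13/4 + 20) = (-sqrt(I*sqrt(2)/2 + 52*(1/37)))*sqrt(67/4) = (-sqrt(I*sqrt(2)/2 + 52/37))*(sqrt(67)/2) = (-sqrt(52/37 + I*sqrt(2)/2))*(sqrt(67)/2) = -sqrt(67)*sqrt(52/37 + I*sqrt(2)/2)/2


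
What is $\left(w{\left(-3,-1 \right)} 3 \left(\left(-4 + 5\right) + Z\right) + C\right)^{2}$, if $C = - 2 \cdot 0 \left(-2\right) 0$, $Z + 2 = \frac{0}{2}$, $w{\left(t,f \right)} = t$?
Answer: $81$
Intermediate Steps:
$Z = -2$ ($Z = -2 + \frac{0}{2} = -2 + 0 \cdot \frac{1}{2} = -2 + 0 = -2$)
$C = 0$ ($C = - 2 \cdot 0 \cdot 0 = \left(-2\right) 0 = 0$)
$\left(w{\left(-3,-1 \right)} 3 \left(\left(-4 + 5\right) + Z\right) + C\right)^{2} = \left(\left(-3\right) 3 \left(\left(-4 + 5\right) - 2\right) + 0\right)^{2} = \left(- 9 \left(1 - 2\right) + 0\right)^{2} = \left(\left(-9\right) \left(-1\right) + 0\right)^{2} = \left(9 + 0\right)^{2} = 9^{2} = 81$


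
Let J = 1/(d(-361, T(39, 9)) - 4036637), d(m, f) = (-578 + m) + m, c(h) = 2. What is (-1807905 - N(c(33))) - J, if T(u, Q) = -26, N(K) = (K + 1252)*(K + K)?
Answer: -7320460783976/4037937 ≈ -1.8129e+6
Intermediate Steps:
N(K) = 2*K*(1252 + K) (N(K) = (1252 + K)*(2*K) = 2*K*(1252 + K))
d(m, f) = -578 + 2*m
J = -1/4037937 (J = 1/((-578 + 2*(-361)) - 4036637) = 1/((-578 - 722) - 4036637) = 1/(-1300 - 4036637) = 1/(-4037937) = -1/4037937 ≈ -2.4765e-7)
(-1807905 - N(c(33))) - J = (-1807905 - 2*2*(1252 + 2)) - 1*(-1/4037937) = (-1807905 - 2*2*1254) + 1/4037937 = (-1807905 - 1*5016) + 1/4037937 = (-1807905 - 5016) + 1/4037937 = -1812921 + 1/4037937 = -7320460783976/4037937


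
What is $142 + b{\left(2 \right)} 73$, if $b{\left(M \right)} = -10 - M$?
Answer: $-734$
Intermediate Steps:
$142 + b{\left(2 \right)} 73 = 142 + \left(-10 - 2\right) 73 = 142 - 876 = -734$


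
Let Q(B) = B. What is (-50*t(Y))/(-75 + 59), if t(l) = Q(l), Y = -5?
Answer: -125/8 ≈ -15.625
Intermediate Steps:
t(l) = l
(-50*t(Y))/(-75 + 59) = (-50*(-5))/(-75 + 59) = 250/(-16) = 250*(-1/16) = -125/8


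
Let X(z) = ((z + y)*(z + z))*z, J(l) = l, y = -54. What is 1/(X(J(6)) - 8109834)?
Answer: -1/8113290 ≈ -1.2325e-7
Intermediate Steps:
X(z) = 2*z²*(-54 + z) (X(z) = ((z - 54)*(z + z))*z = ((-54 + z)*(2*z))*z = (2*z*(-54 + z))*z = 2*z²*(-54 + z))
1/(X(J(6)) - 8109834) = 1/(2*6²*(-54 + 6) - 8109834) = 1/(2*36*(-48) - 8109834) = 1/(-3456 - 8109834) = 1/(-8113290) = -1/8113290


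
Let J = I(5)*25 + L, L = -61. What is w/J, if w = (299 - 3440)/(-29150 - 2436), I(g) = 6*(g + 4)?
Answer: 3141/40714354 ≈ 7.7147e-5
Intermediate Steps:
I(g) = 24 + 6*g (I(g) = 6*(4 + g) = 24 + 6*g)
J = 1289 (J = (24 + 6*5)*25 - 61 = (24 + 30)*25 - 61 = 54*25 - 61 = 1350 - 61 = 1289)
w = 3141/31586 (w = -3141/(-31586) = -3141*(-1/31586) = 3141/31586 ≈ 0.099443)
w/J = (3141/31586)/1289 = (3141/31586)*(1/1289) = 3141/40714354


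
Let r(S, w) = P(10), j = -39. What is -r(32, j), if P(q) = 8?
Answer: -8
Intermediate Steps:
r(S, w) = 8
-r(32, j) = -1*8 = -8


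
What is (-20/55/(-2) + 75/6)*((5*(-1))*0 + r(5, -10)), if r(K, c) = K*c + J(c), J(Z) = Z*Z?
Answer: 6975/11 ≈ 634.09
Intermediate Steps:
J(Z) = Z²
r(K, c) = c² + K*c (r(K, c) = K*c + c² = c² + K*c)
(-20/55/(-2) + 75/6)*((5*(-1))*0 + r(5, -10)) = (-20/55/(-2) + 75/6)*((5*(-1))*0 - 10*(5 - 10)) = (-20*1/55*(-½) + 75*(⅙))*(-5*0 - 10*(-5)) = (-4/11*(-½) + 25/2)*(0 + 50) = (2/11 + 25/2)*50 = (279/22)*50 = 6975/11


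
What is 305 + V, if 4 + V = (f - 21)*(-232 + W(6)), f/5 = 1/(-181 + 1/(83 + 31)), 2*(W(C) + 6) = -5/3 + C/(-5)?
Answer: 1100917973/206330 ≈ 5335.7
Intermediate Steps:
W(C) = -41/6 - C/10 (W(C) = -6 + (-5/3 + C/(-5))/2 = -6 + (-5*⅓ + C*(-⅕))/2 = -6 + (-5/3 - C/5)/2 = -6 + (-⅚ - C/10) = -41/6 - C/10)
f = -570/20633 (f = 5/(-181 + 1/(83 + 31)) = 5/(-181 + 1/114) = 5/(-20633/114) = 5*(-114/20633) = -570/20633 ≈ -0.027626)
V = 1037987323/206330 (V = -4 + (-570/20633 - 21)*(-232 + (-41/6 - ⅒*6)) = -4 - 433863*(-232 + (-41/6 - ⅗))/20633 = -4 - 433863*(-232 - 223/30)/20633 = -4 - 433863/20633*(-7183/30) = -4 + 1038812643/206330 = 1037987323/206330 ≈ 5030.7)
305 + V = 305 + 1037987323/206330 = 1100917973/206330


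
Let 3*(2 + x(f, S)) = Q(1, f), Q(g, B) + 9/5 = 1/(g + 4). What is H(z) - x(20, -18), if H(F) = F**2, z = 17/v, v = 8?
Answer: 6767/960 ≈ 7.0490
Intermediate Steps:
Q(g, B) = -9/5 + 1/(4 + g) (Q(g, B) = -9/5 + 1/(g + 4) = -9/5 + 1/(4 + g))
x(f, S) = -38/15 (x(f, S) = -2 + ((-31 - 9*1)/(5*(4 + 1)))/3 = -2 + ((1/5)*(-31 - 9)/5)/3 = -2 + ((1/5)*(1/5)*(-40))/3 = -2 + (1/3)*(-8/5) = -2 - 8/15 = -38/15)
z = 17/8 ≈ 2.1250
H(z) - x(20, -18) = (17/8)**2 - 1*(-38/15) = 289/64 + 38/15 = 6767/960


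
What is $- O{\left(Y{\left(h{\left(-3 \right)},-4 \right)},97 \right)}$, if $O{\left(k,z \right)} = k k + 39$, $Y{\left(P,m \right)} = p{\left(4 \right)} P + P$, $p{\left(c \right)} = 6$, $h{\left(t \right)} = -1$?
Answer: $-88$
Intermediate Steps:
$Y{\left(P,m \right)} = 7 P$ ($Y{\left(P,m \right)} = 6 P + P = 7 P$)
$O{\left(k,z \right)} = 39 + k^{2}$ ($O{\left(k,z \right)} = k^{2} + 39 = 39 + k^{2}$)
$- O{\left(Y{\left(h{\left(-3 \right)},-4 \right)},97 \right)} = - (39 + \left(7 \left(-1\right)\right)^{2}) = - (39 + \left(-7\right)^{2}) = - (39 + 49) = \left(-1\right) 88 = -88$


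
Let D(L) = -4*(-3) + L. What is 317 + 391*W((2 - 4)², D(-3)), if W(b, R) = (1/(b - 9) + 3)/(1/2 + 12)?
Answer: 50573/125 ≈ 404.58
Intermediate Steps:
D(L) = 12 + L
W(b, R) = 6/25 + 2/(25*(-9 + b)) (W(b, R) = (1/(-9 + b) + 3)/(½ + 12) = (3 + 1/(-9 + b))/(25/2) = (3 + 1/(-9 + b))*(2/25) = 6/25 + 2/(25*(-9 + b)))
317 + 391*W((2 - 4)², D(-3)) = 317 + 391*(2*(-26 + 3*(2 - 4)²)/(25*(-9 + (2 - 4)²))) = 317 + 391*(2*(-26 + 3*(-2)²)/(25*(-9 + (-2)²))) = 317 + 391*(2*(-26 + 3*4)/(25*(-9 + 4))) = 317 + 391*((2/25)*(-26 + 12)/(-5)) = 317 + 391*((2/25)*(-⅕)*(-14)) = 317 + 391*(28/125) = 317 + 10948/125 = 50573/125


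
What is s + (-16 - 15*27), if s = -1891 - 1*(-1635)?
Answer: -677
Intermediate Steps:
s = -256 (s = -1891 + 1635 = -256)
s + (-16 - 15*27) = -256 + (-16 - 15*27) = -256 + (-16 - 405) = -256 - 421 = -677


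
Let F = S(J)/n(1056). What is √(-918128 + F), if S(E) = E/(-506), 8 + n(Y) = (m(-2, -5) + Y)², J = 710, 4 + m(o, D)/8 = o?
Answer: I*√15167694501455175202578/128531084 ≈ 958.19*I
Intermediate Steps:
m(o, D) = -32 + 8*o
n(Y) = -8 + (-48 + Y)² (n(Y) = -8 + ((-32 + 8*(-2)) + Y)² = -8 + ((-32 - 16) + Y)² = -8 + (-48 + Y)²)
S(E) = -E/506 (S(E) = E*(-1/506) = -E/506)
F = -355/257062168 (F = (-1/506*710)/(-8 + (-48 + 1056)²) = -355/(253*(-8 + 1008²)) = -355/(253*(-8 + 1016064)) = -355/253/1016056 = -355/253*1/1016056 = -355/257062168 ≈ -1.3810e-6)
√(-918128 + F) = √(-918128 - 355/257062168) = √(-236015974181859/257062168) = I*√15167694501455175202578/128531084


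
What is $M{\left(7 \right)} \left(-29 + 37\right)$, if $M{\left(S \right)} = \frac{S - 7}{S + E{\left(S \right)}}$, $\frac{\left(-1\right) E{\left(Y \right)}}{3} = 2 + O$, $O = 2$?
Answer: $0$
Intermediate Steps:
$E{\left(Y \right)} = -12$ ($E{\left(Y \right)} = - 3 \left(2 + 2\right) = \left(-3\right) 4 = -12$)
$M{\left(S \right)} = \frac{-7 + S}{-12 + S}$ ($M{\left(S \right)} = \frac{S - 7}{S - 12} = \frac{-7 + S}{-12 + S}$)
$M{\left(7 \right)} \left(-29 + 37\right) = \frac{-7 + 7}{-12 + 7} \left(-29 + 37\right) = \frac{1}{-5} \cdot 0 \cdot 8 = \left(- \frac{1}{5}\right) 0 \cdot 8 = 0 \cdot 8 = 0$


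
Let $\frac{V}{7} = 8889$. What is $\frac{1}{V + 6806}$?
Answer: $\frac{1}{69029} \approx 1.4487 \cdot 10^{-5}$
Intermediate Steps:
$V = 62223$ ($V = 7 \cdot 8889 = 62223$)
$\frac{1}{V + 6806} = \frac{1}{62223 + 6806} = \frac{1}{69029}$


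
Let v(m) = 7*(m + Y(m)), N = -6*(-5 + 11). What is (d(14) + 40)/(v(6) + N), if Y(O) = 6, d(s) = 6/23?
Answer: 463/552 ≈ 0.83877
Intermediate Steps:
d(s) = 6/23 (d(s) = 6*(1/23) = 6/23)
N = -36 (N = -6*6 = -36)
v(m) = 42 + 7*m (v(m) = 7*(m + 6) = 7*(6 + m) = 42 + 7*m)
(d(14) + 40)/(v(6) + N) = (6/23 + 40)/((42 + 7*6) - 36) = 926/(23*((42 + 42) - 36)) = 926/(23*(84 - 36)) = (926/23)/48 = (926/23)*(1/48) = 463/552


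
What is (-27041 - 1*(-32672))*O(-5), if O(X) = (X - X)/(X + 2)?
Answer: 0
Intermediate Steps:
O(X) = 0 (O(X) = 0/(2 + X) = 0)
(-27041 - 1*(-32672))*O(-5) = (-27041 - 1*(-32672))*0 = (-27041 + 32672)*0 = 5631*0 = 0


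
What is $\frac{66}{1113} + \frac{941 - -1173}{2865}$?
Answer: $\frac{847324}{1062915} \approx 0.79717$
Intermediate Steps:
$\frac{66}{1113} + \frac{941 - -1173}{2865} = 66 \cdot \frac{1}{1113} + \left(941 + 1173\right) \frac{1}{2865} = \frac{22}{371} + 2114 \cdot \frac{1}{2865} = \frac{22}{371} + \frac{2114}{2865} = \frac{847324}{1062915}$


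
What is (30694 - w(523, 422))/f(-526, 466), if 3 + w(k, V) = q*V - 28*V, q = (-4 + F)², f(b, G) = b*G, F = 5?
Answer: -42091/245116 ≈ -0.17172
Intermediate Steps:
f(b, G) = G*b
q = 1 (q = (-4 + 5)² = 1² = 1)
w(k, V) = -3 - 27*V (w(k, V) = -3 + (1*V - 28*V) = -3 + (V - 28*V) = -3 - 27*V)
(30694 - w(523, 422))/f(-526, 466) = (30694 - (-3 - 27*422))/((466*(-526))) = (30694 - (-3 - 11394))/(-245116) = (30694 - 1*(-11397))*(-1/245116) = (30694 + 11397)*(-1/245116) = 42091*(-1/245116) = -42091/245116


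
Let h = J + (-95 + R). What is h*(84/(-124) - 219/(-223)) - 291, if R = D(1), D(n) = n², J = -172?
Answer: -2571879/6913 ≈ -372.04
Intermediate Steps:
R = 1 (R = 1² = 1)
h = -266 (h = -172 + (-95 + 1) = -172 - 94 = -266)
h*(84/(-124) - 219/(-223)) - 291 = -266*(84/(-124) - 219/(-223)) - 291 = -266*(84*(-1/124) - 219*(-1/223)) - 291 = -266*(-21/31 + 219/223) - 291 = -266*2106/6913 - 291 = -560196/6913 - 291 = -2571879/6913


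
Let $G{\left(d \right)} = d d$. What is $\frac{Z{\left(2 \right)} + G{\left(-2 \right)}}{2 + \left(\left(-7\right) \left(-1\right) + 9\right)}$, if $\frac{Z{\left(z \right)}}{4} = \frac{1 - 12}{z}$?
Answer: $-1$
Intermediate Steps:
$Z{\left(z \right)} = - \frac{44}{z}$ ($Z{\left(z \right)} = 4 \frac{1 - 12}{z} = 4 \left(- \frac{11}{z}\right) = - \frac{44}{z}$)
$G{\left(d \right)} = d^{2}$
$\frac{Z{\left(2 \right)} + G{\left(-2 \right)}}{2 + \left(\left(-7\right) \left(-1\right) + 9\right)} = \frac{- \frac{44}{2} + \left(-2\right)^{2}}{2 + \left(\left(-7\right) \left(-1\right) + 9\right)} = \frac{\left(-44\right) \frac{1}{2} + 4}{2 + \left(7 + 9\right)} = \frac{-22 + 4}{2 + 16} = - \frac{18}{18} = \left(-18\right) \frac{1}{18} = -1$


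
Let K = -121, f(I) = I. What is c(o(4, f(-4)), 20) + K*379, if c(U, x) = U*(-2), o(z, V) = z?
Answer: -45867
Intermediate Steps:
c(U, x) = -2*U
c(o(4, f(-4)), 20) + K*379 = -2*4 - 121*379 = -8 - 45859 = -45867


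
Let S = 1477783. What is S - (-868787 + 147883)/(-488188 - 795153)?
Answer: 1896498792099/1283341 ≈ 1.4778e+6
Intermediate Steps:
S - (-868787 + 147883)/(-488188 - 795153) = 1477783 - (-868787 + 147883)/(-488188 - 795153) = 1477783 - (-720904)/(-1283341) = 1477783 - (-720904)*(-1)/1283341 = 1477783 - 1*720904/1283341 = 1477783 - 720904/1283341 = 1896498792099/1283341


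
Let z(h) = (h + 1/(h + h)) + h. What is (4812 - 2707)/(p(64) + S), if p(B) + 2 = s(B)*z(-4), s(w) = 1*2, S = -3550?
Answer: -8420/14273 ≈ -0.58992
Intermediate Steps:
s(w) = 2
z(h) = 1/(2*h) + 2*h (z(h) = (h + 1/(2*h)) + h = 1/(2*h) + 2*h)
p(B) = -73/4 (p(B) = -2 + 2*((½)/(-4) + 2*(-4)) = -2 + 2*((½)*(-¼) - 8) = -2 + 2*(-⅛ - 8) = -2 + 2*(-65/8) = -2 - 65/4 = -73/4)
(4812 - 2707)/(p(64) + S) = (4812 - 2707)/(-73/4 - 3550) = 2105/(-14273/4) = 2105*(-4/14273) = -8420/14273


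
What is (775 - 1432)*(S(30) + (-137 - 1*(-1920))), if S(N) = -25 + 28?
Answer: -1173402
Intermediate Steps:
S(N) = 3
(775 - 1432)*(S(30) + (-137 - 1*(-1920))) = (775 - 1432)*(3 + (-137 - 1*(-1920))) = -657*(3 + (-137 + 1920)) = -657*(3 + 1783) = -657*1786 = -1173402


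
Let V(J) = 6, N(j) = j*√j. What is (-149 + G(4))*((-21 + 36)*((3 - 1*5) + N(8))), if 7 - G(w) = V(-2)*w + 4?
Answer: 5100 - 40800*√2 ≈ -52600.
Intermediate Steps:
N(j) = j^(3/2)
G(w) = 3 - 6*w (G(w) = 7 - (6*w + 4) = 7 - (4 + 6*w) = 7 + (-4 - 6*w) = 3 - 6*w)
(-149 + G(4))*((-21 + 36)*((3 - 1*5) + N(8))) = (-149 + (3 - 6*4))*((-21 + 36)*((3 - 1*5) + 8^(3/2))) = (-149 + (3 - 24))*(15*((3 - 5) + 16*√2)) = (-149 - 21)*(15*(-2 + 16*√2)) = -170*(-30 + 240*√2) = 5100 - 40800*√2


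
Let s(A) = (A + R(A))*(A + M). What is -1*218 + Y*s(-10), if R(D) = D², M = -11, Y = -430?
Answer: 812482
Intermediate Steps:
s(A) = (-11 + A)*(A + A²) (s(A) = (A + A²)*(A - 11) = (A + A²)*(-11 + A) = (-11 + A)*(A + A²))
-1*218 + Y*s(-10) = -1*218 - (-4300)*(-11 + (-10)² - 10*(-10)) = -218 - (-4300)*(-11 + 100 + 100) = -218 - (-4300)*189 = -218 - 430*(-1890) = -218 + 812700 = 812482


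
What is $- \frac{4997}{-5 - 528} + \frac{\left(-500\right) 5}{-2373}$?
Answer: $\frac{13190381}{1264809} \approx 10.429$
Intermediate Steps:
$- \frac{4997}{-5 - 528} + \frac{\left(-500\right) 5}{-2373} = - \frac{4997}{-5 - 528} - - \frac{2500}{2373} = - \frac{4997}{-533} + \frac{2500}{2373} = \left(-4997\right) \left(- \frac{1}{533}\right) + \frac{2500}{2373} = \frac{4997}{533} + \frac{2500}{2373} = \frac{13190381}{1264809}$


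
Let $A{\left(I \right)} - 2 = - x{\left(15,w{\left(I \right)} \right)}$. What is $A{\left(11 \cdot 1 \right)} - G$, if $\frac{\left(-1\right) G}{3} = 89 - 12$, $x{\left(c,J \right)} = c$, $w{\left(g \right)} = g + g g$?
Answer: $218$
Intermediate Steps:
$w{\left(g \right)} = g + g^{2}$
$G = -231$ ($G = - 3 \left(89 - 12\right) = \left(-3\right) 77 = -231$)
$A{\left(I \right)} = -13$ ($A{\left(I \right)} = 2 - 15 = -13$)
$A{\left(11 \cdot 1 \right)} - G = -13 - -231 = -13 + 231 = 218$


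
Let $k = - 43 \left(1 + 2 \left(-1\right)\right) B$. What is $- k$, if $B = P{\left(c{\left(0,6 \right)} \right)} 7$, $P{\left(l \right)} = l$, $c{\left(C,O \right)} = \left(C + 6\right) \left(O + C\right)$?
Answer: $-10836$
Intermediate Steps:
$c{\left(C,O \right)} = \left(6 + C\right) \left(C + O\right)$
$B = 252$ ($B = \left(0^{2} + 6 \cdot 0 + 6 \cdot 6 + 0 \cdot 6\right) 7 = \left(0 + 0 + 36 + 0\right) 7 = 36 \cdot 7 = 252$)
$k = 10836$ ($k = - 43 \left(1 + 2 \left(-1\right)\right) 252 = - 43 \left(1 - 2\right) 252 = \left(-43\right) \left(-1\right) 252 = 43 \cdot 252 = 10836$)
$- k = \left(-1\right) 10836 = -10836$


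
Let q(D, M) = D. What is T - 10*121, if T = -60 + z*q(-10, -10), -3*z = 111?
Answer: -900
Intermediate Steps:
z = -37 (z = -⅓*111 = -37)
T = 310 (T = -60 - 37*(-10) = -60 + 370 = 310)
T - 10*121 = 310 - 10*121 = 310 - 1*1210 = 310 - 1210 = -900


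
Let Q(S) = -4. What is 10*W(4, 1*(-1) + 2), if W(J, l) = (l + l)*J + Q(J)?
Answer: 40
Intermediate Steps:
W(J, l) = -4 + 2*J*l (W(J, l) = (l + l)*J - 4 = (2*l)*J - 4 = 2*J*l - 4 = -4 + 2*J*l)
10*W(4, 1*(-1) + 2) = 10*(-4 + 2*4*(1*(-1) + 2)) = 10*(-4 + 2*4*(-1 + 2)) = 10*(-4 + 2*4*1) = 10*(-4 + 8) = 10*4 = 40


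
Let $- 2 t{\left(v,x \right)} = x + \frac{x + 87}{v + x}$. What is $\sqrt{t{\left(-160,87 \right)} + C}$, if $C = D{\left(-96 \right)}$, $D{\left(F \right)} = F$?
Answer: $\frac{i \sqrt{2948178}}{146} \approx 11.76 i$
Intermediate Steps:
$t{\left(v,x \right)} = - \frac{x}{2} - \frac{87 + x}{2 \left(v + x\right)}$ ($t{\left(v,x \right)} = - \frac{x + \frac{x + 87}{v + x}}{2} = - \frac{x + \frac{87 + x}{v + x}}{2} = - \frac{x}{2} - \frac{87 + x}{2 \left(v + x\right)}$)
$C = -96$
$\sqrt{t{\left(-160,87 \right)} + C} = \sqrt{\frac{-87 - 87 - 87^{2} - \left(-160\right) 87}{2 \left(-160 + 87\right)} - 96} = \sqrt{\frac{-87 - 87 - 7569 + 13920}{2 \left(-73\right)} - 96} = \sqrt{\frac{1}{2} \left(- \frac{1}{73}\right) \left(-87 - 87 - 7569 + 13920\right) - 96} = \sqrt{\frac{1}{2} \left(- \frac{1}{73}\right) 6177 - 96} = \sqrt{- \frac{6177}{146} - 96} = \sqrt{- \frac{20193}{146}} = \frac{i \sqrt{2948178}}{146}$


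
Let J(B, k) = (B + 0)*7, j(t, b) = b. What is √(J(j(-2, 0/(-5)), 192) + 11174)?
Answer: √11174 ≈ 105.71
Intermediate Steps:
J(B, k) = 7*B (J(B, k) = B*7 = 7*B)
√(J(j(-2, 0/(-5)), 192) + 11174) = √(7*(0/(-5)) + 11174) = √(7*(0*(-⅕)) + 11174) = √(7*0 + 11174) = √(0 + 11174) = √11174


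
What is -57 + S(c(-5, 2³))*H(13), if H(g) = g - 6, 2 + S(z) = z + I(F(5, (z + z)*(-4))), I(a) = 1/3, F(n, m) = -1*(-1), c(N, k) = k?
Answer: -38/3 ≈ -12.667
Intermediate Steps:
F(n, m) = 1
I(a) = ⅓ (I(a) = 1*(⅓) = ⅓)
S(z) = -5/3 + z (S(z) = -2 + (z + ⅓) = -2 + (⅓ + z) = -5/3 + z)
H(g) = -6 + g
-57 + S(c(-5, 2³))*H(13) = -57 + (-5/3 + 2³)*(-6 + 13) = -57 + (-5/3 + 8)*7 = -57 + (19/3)*7 = -57 + 133/3 = -38/3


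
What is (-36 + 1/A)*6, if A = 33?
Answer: -2374/11 ≈ -215.82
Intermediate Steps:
(-36 + 1/A)*6 = (-36 + 1/33)*6 = -1187/33*6 = -2374/11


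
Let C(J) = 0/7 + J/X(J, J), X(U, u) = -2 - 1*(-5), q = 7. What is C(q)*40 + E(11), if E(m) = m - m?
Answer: 280/3 ≈ 93.333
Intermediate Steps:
X(U, u) = 3 (X(U, u) = -2 + 5 = 3)
C(J) = J/3 (C(J) = 0/7 + J/3 = 0*(⅐) + J*(⅓) = 0 + J/3 = J/3)
E(m) = 0
C(q)*40 + E(11) = ((⅓)*7)*40 + 0 = (7/3)*40 + 0 = 280/3 + 0 = 280/3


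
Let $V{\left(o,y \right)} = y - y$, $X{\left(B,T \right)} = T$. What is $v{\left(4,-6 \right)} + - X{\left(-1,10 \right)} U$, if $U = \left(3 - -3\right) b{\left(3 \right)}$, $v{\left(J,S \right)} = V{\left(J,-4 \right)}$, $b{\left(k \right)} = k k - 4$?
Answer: $-300$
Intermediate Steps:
$V{\left(o,y \right)} = 0$
$b{\left(k \right)} = -4 + k^{2}$ ($b{\left(k \right)} = k^{2} - 4 = -4 + k^{2}$)
$v{\left(J,S \right)} = 0$
$U = 30$ ($U = \left(3 - -3\right) \left(-4 + 3^{2}\right) = \left(3 + 3\right) \left(-4 + 9\right) = 6 \cdot 5 = 30$)
$v{\left(4,-6 \right)} + - X{\left(-1,10 \right)} U = 0 + \left(-1\right) 10 \cdot 30 = 0 - 300 = -300$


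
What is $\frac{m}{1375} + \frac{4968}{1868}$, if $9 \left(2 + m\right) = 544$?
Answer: $\frac{15615392}{5779125} \approx 2.702$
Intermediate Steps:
$m = \frac{526}{9}$ ($m = -2 + \frac{1}{9} \cdot 544 = -2 + \frac{544}{9} = \frac{526}{9} \approx 58.444$)
$\frac{m}{1375} + \frac{4968}{1868} = \frac{526}{9 \cdot 1375} + \frac{4968}{1868} = \frac{526}{9} \cdot \frac{1}{1375} + 4968 \cdot \frac{1}{1868} = \frac{526}{12375} + \frac{1242}{467} = \frac{15615392}{5779125}$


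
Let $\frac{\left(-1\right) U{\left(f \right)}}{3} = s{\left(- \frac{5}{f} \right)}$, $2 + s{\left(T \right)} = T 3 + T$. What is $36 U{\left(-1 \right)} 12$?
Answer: $-23328$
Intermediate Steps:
$s{\left(T \right)} = -2 + 4 T$ ($s{\left(T \right)} = -2 + \left(T 3 + T\right) = -2 + \left(3 T + T\right) = -2 + 4 T$)
$U{\left(f \right)} = 6 + \frac{60}{f}$ ($U{\left(f \right)} = - 3 \left(-2 + 4 \left(- \frac{5}{f}\right)\right) = - 3 \left(-2 - \frac{20}{f}\right) = 6 + \frac{60}{f}$)
$36 U{\left(-1 \right)} 12 = 36 \left(6 + \frac{60}{-1}\right) 12 = 36 \left(6 + 60 \left(-1\right)\right) 12 = 36 \left(6 - 60\right) 12 = 36 \left(-54\right) 12 = \left(-1944\right) 12 = -23328$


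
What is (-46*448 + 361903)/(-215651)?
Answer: -341295/215651 ≈ -1.5826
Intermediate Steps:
(-46*448 + 361903)/(-215651) = (-20608 + 361903)*(-1/215651) = 341295*(-1/215651) = -341295/215651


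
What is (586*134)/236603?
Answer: 78524/236603 ≈ 0.33188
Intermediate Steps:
(586*134)/236603 = 78524*(1/236603) = 78524/236603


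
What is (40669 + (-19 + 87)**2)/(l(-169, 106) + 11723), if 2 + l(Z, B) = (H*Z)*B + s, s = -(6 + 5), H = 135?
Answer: -45293/2406680 ≈ -0.018820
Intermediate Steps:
s = -11 (s = -1*11 = -11)
l(Z, B) = -13 + 135*B*Z (l(Z, B) = -2 + ((135*Z)*B - 11) = -2 + (135*B*Z - 11) = -2 + (-11 + 135*B*Z) = -13 + 135*B*Z)
(40669 + (-19 + 87)**2)/(l(-169, 106) + 11723) = (40669 + (-19 + 87)**2)/((-13 + 135*106*(-169)) + 11723) = (40669 + 68**2)/((-13 - 2418390) + 11723) = (40669 + 4624)/(-2418403 + 11723) = 45293/(-2406680) = 45293*(-1/2406680) = -45293/2406680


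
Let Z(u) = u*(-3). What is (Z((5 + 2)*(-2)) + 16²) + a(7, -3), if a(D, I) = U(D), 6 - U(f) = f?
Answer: 297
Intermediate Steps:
U(f) = 6 - f
a(D, I) = 6 - D
Z(u) = -3*u
(Z((5 + 2)*(-2)) + 16²) + a(7, -3) = (-3*(5 + 2)*(-2) + 16²) + (6 - 1*7) = (-21*(-2) + 256) + (6 - 7) = (-3*(-14) + 256) - 1 = (42 + 256) - 1 = 298 - 1 = 297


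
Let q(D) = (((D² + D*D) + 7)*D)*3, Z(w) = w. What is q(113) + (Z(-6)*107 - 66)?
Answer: 8659047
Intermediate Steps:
q(D) = 3*D*(7 + 2*D²) (q(D) = (((D² + D²) + 7)*D)*3 = ((2*D² + 7)*D)*3 = ((7 + 2*D²)*D)*3 = (D*(7 + 2*D²))*3 = 3*D*(7 + 2*D²))
q(113) + (Z(-6)*107 - 66) = (6*113³ + 21*113) + (-6*107 - 66) = (6*1442897 + 2373) + (-642 - 66) = (8657382 + 2373) - 708 = 8659755 - 708 = 8659047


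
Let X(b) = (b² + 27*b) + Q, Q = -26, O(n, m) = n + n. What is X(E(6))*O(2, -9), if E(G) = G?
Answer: 688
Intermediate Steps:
O(n, m) = 2*n
X(b) = -26 + b² + 27*b (X(b) = (b² + 27*b) - 26 = -26 + b² + 27*b)
X(E(6))*O(2, -9) = (-26 + 6² + 27*6)*(2*2) = (-26 + 36 + 162)*4 = 172*4 = 688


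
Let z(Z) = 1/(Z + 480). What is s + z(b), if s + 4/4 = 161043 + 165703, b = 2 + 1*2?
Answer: 158144581/484 ≈ 3.2675e+5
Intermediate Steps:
b = 4 (b = 2 + 2 = 4)
s = 326745 (s = -1 + (161043 + 165703) = -1 + 326746 = 326745)
z(Z) = 1/(480 + Z)
s + z(b) = 326745 + 1/(480 + 4) = 326745 + 1/484 = 158144581/484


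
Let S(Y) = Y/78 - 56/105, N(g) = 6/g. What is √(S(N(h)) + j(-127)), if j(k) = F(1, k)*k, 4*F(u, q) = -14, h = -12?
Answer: √67526355/390 ≈ 21.070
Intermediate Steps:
F(u, q) = -7/2 (F(u, q) = (¼)*(-14) = -7/2)
S(Y) = -8/15 + Y/78 (S(Y) = Y*(1/78) - 56*1/105 = Y/78 - 8/15 = -8/15 + Y/78)
j(k) = -7*k/2
√(S(N(h)) + j(-127)) = √((-8/15 + (6/(-12))/78) - 7/2*(-127)) = √((-8/15 + (6*(-1/12))/78) + 889/2) = √((-8/15 + (1/78)*(-½)) + 889/2) = √((-8/15 - 1/156) + 889/2) = √(-421/780 + 889/2) = √(346289/780) = √67526355/390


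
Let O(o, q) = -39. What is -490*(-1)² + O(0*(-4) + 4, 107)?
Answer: -529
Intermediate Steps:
-490*(-1)² + O(0*(-4) + 4, 107) = -490*(-1)² - 39 = -490*1 - 39 = -490 - 39 = -529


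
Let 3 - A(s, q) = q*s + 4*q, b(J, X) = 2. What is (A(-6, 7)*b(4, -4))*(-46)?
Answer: -1564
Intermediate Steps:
A(s, q) = 3 - 4*q - q*s (A(s, q) = 3 - (q*s + 4*q) = 3 - (4*q + q*s) = 3 + (-4*q - q*s) = 3 - 4*q - q*s)
(A(-6, 7)*b(4, -4))*(-46) = ((3 - 4*7 - 1*7*(-6))*2)*(-46) = ((3 - 28 + 42)*2)*(-46) = (17*2)*(-46) = 34*(-46) = -1564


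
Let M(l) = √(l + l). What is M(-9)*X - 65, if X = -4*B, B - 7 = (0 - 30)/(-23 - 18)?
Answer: -65 - 3804*I*√2/41 ≈ -65.0 - 131.21*I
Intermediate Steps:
B = 317/41 (B = 7 + (0 - 30)/(-23 - 18) = 7 - 30/(-41) = 7 - 30*(-1/41) = 7 + 30/41 = 317/41 ≈ 7.7317)
M(l) = √2*√l (M(l) = √(2*l) = √2*√l)
X = -1268/41 (X = -4*317/41 = -1268/41 ≈ -30.927)
M(-9)*X - 65 = (√2*√(-9))*(-1268/41) - 65 = (√2*(3*I))*(-1268/41) - 65 = (3*I*√2)*(-1268/41) - 65 = -3804*I*√2/41 - 65 = -65 - 3804*I*√2/41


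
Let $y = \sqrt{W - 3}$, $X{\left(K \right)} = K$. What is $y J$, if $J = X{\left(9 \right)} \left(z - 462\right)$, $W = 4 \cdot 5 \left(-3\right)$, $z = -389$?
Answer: $- 22977 i \sqrt{7} \approx - 60791.0 i$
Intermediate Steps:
$W = -60$ ($W = 20 \left(-3\right) = -60$)
$J = -7659$ ($J = 9 \left(-389 - 462\right) = 9 \left(-851\right) = -7659$)
$y = 3 i \sqrt{7}$ ($y = \sqrt{-60 - 3} = \sqrt{-63} = 3 i \sqrt{7} \approx 7.9373 i$)
$y J = 3 i \sqrt{7} \left(-7659\right) = - 22977 i \sqrt{7}$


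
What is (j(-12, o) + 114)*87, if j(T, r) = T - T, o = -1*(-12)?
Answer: 9918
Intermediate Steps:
o = 12
j(T, r) = 0
(j(-12, o) + 114)*87 = (0 + 114)*87 = 114*87 = 9918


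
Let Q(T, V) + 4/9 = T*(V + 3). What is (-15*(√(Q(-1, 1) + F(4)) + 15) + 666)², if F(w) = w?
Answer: 194381 - 8820*I ≈ 1.9438e+5 - 8820.0*I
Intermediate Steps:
Q(T, V) = -4/9 + T*(3 + V) (Q(T, V) = -4/9 + T*(V + 3) = -4/9 + T*(3 + V))
(-15*(√(Q(-1, 1) + F(4)) + 15) + 666)² = (-15*(√((-4/9 + 3*(-1) - 1*1) + 4) + 15) + 666)² = (-15*(√((-4/9 - 3 - 1) + 4) + 15) + 666)² = (-15*(√(-40/9 + 4) + 15) + 666)² = (-15*(√(-4/9) + 15) + 666)² = (-15*(2*I/3 + 15) + 666)² = (-15*(15 + 2*I/3) + 666)² = ((-225 - 10*I) + 666)² = (441 - 10*I)²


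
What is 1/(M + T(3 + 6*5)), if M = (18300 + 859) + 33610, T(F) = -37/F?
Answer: 33/1741340 ≈ 1.8951e-5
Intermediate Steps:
M = 52769 (M = 19159 + 33610 = 52769)
1/(M + T(3 + 6*5)) = 1/(52769 - 37/(3 + 6*5)) = 1/(52769 - 37/(3 + 30)) = 1/(52769 - 37/33) = 1/(1741340/33) = 33/1741340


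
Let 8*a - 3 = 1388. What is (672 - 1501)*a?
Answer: -1153139/8 ≈ -1.4414e+5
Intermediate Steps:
a = 1391/8 (a = 3/8 + (⅛)*1388 = 3/8 + 347/2 = 1391/8 ≈ 173.88)
(672 - 1501)*a = (672 - 1501)*(1391/8) = -829*1391/8 = -1153139/8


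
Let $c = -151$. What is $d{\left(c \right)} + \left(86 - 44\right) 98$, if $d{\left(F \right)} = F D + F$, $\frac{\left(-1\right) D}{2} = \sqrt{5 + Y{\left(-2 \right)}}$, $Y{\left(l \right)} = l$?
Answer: $3965 + 302 \sqrt{3} \approx 4488.1$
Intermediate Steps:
$D = - 2 \sqrt{3}$ ($D = - 2 \sqrt{5 - 2} = - 2 \sqrt{3} \approx -3.4641$)
$d{\left(F \right)} = F - 2 F \sqrt{3}$ ($d{\left(F \right)} = F \left(- 2 \sqrt{3}\right) + F = - 2 F \sqrt{3} + F = F - 2 F \sqrt{3}$)
$d{\left(c \right)} + \left(86 - 44\right) 98 = - 151 \left(1 - 2 \sqrt{3}\right) + \left(86 - 44\right) 98 = \left(-151 + 302 \sqrt{3}\right) + 42 \cdot 98 = \left(-151 + 302 \sqrt{3}\right) + 4116 = 3965 + 302 \sqrt{3}$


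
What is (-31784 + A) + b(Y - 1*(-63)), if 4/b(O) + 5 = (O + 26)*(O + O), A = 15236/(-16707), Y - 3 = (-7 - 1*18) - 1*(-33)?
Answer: -7856596535752/247180065 ≈ -31785.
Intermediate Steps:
Y = 11 (Y = 3 + ((-7 - 1*18) - 1*(-33)) = 3 + ((-7 - 18) + 33) = 3 + (-25 + 33) = 3 + 8 = 11)
A = -15236/16707 (A = 15236*(-1/16707) = -15236/16707 ≈ -0.91195)
b(O) = 4/(-5 + 2*O*(26 + O)) (b(O) = 4/(-5 + (O + 26)*(O + O)) = 4/(-5 + (26 + O)*(2*O)) = 4/(-5 + 2*O*(26 + O)))
(-31784 + A) + b(Y - 1*(-63)) = (-31784 - 15236/16707) + 4/(-5 + 2*(11 - 1*(-63))² + 52*(11 - 1*(-63))) = -531030524/16707 + 4/(-5 + 2*(11 + 63)² + 52*(11 + 63)) = -531030524/16707 + 4/(-5 + 2*74² + 52*74) = -531030524/16707 + 4/(-5 + 2*5476 + 3848) = -531030524/16707 + 4/(-5 + 10952 + 3848) = -531030524/16707 + 4/14795 = -7856596535752/247180065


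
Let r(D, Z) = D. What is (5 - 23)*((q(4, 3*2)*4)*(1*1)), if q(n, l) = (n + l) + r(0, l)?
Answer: -720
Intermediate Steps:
q(n, l) = l + n (q(n, l) = (n + l) + 0 = (l + n) + 0 = l + n)
(5 - 23)*((q(4, 3*2)*4)*(1*1)) = (5 - 23)*(((3*2 + 4)*4)*(1*1)) = -18*(6 + 4)*4 = -18*10*4 = -720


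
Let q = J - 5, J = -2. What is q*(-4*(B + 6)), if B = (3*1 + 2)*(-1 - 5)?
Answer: -672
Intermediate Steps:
q = -7 (q = -2 - 5 = -7)
B = -30 (B = (3 + 2)*(-6) = 5*(-6) = -30)
q*(-4*(B + 6)) = -(-28)*(-30 + 6) = -(-28)*(-24) = -7*96 = -672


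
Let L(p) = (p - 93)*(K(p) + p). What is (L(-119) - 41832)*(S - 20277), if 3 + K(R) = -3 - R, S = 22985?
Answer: -109836480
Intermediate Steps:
K(R) = -6 - R (K(R) = -3 + (-3 - R) = -6 - R)
L(p) = 558 - 6*p (L(p) = (p - 93)*((-6 - p) + p) = (-93 + p)*(-6) = 558 - 6*p)
(L(-119) - 41832)*(S - 20277) = ((558 - 6*(-119)) - 41832)*(22985 - 20277) = ((558 + 714) - 41832)*2708 = (1272 - 41832)*2708 = -40560*2708 = -109836480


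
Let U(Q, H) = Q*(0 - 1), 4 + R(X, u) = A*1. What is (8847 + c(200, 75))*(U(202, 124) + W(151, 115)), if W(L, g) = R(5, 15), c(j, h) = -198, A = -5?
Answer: -1824939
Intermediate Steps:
R(X, u) = -9 (R(X, u) = -4 - 5*1 = -4 - 5 = -9)
W(L, g) = -9
U(Q, H) = -Q (U(Q, H) = Q*(-1) = -Q)
(8847 + c(200, 75))*(U(202, 124) + W(151, 115)) = (8847 - 198)*(-1*202 - 9) = 8649*(-202 - 9) = 8649*(-211) = -1824939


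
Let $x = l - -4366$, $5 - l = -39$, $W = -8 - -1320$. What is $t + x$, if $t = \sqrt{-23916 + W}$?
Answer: $4410 + 2 i \sqrt{5651} \approx 4410.0 + 150.35 i$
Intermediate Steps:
$W = 1312$ ($W = -8 + 1320 = 1312$)
$l = 44$ ($l = 5 - -39 = 5 + 39 = 44$)
$t = 2 i \sqrt{5651}$ ($t = \sqrt{-23916 + 1312} = \sqrt{-22604} = 2 i \sqrt{5651} \approx 150.35 i$)
$x = 4410$ ($x = 44 - -4366 = 44 + 4366 = 4410$)
$t + x = 2 i \sqrt{5651} + 4410 = 4410 + 2 i \sqrt{5651}$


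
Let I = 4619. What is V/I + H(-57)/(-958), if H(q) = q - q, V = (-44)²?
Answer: 1936/4619 ≈ 0.41914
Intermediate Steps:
V = 1936
H(q) = 0
V/I + H(-57)/(-958) = 1936/4619 + 0/(-958) = 1936*(1/4619) + 0*(-1/958) = 1936/4619 + 0 = 1936/4619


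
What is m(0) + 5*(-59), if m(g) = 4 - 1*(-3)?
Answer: -288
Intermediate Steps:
m(g) = 7 (m(g) = 4 + 3 = 7)
m(0) + 5*(-59) = 7 + 5*(-59) = 7 - 295 = -288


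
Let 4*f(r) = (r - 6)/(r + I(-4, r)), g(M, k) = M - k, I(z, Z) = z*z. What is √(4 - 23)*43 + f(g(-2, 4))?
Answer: -3/10 + 43*I*√19 ≈ -0.3 + 187.43*I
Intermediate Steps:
I(z, Z) = z²
f(r) = (-6 + r)/(4*(16 + r)) (f(r) = ((r - 6)/(r + (-4)²))/4 = ((-6 + r)/(r + 16))/4 = ((-6 + r)/(16 + r))/4 = (-6 + r)/(4*(16 + r)))
√(4 - 23)*43 + f(g(-2, 4)) = √(4 - 23)*43 + (-6 + (-2 - 1*4))/(4*(16 + (-2 - 1*4))) = √(-19)*43 + (-6 + (-2 - 4))/(4*(16 + (-2 - 4))) = (I*√19)*43 + (-6 - 6)/(4*(16 - 6)) = 43*I*√19 + (¼)*(-12)/10 = 43*I*√19 + (¼)*(⅒)*(-12) = 43*I*√19 - 3/10 = -3/10 + 43*I*√19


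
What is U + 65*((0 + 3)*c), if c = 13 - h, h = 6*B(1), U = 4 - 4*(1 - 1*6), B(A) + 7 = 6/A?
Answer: 3729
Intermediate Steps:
B(A) = -7 + 6/A
U = 24 (U = 4 - 4*(1 - 6) = 4 - 4*(-5) = 4 + 20 = 24)
h = -6 (h = 6*(-7 + 6/1) = 6*(-7 + 6*1) = 6*(-7 + 6) = 6*(-1) = -6)
c = 19 (c = 13 - 1*(-6) = 13 + 6 = 19)
U + 65*((0 + 3)*c) = 24 + 65*((0 + 3)*19) = 24 + 65*(3*19) = 24 + 65*57 = 24 + 3705 = 3729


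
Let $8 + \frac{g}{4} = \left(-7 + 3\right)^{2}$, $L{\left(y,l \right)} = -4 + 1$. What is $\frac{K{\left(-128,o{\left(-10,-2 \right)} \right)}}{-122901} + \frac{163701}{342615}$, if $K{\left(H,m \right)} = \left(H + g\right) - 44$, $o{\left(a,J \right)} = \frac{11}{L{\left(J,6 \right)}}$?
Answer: $\frac{6722327567}{14035908705} \approx 0.47894$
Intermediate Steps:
$L{\left(y,l \right)} = -3$
$g = 32$ ($g = -32 + 4 \left(-7 + 3\right)^{2} = -32 + 4 \left(-4\right)^{2} = -32 + 4 \cdot 16 = -32 + 64 = 32$)
$o{\left(a,J \right)} = - \frac{11}{3}$ ($o{\left(a,J \right)} = \frac{11}{-3} = 11 \left(- \frac{1}{3}\right) = - \frac{11}{3}$)
$K{\left(H,m \right)} = -12 + H$ ($K{\left(H,m \right)} = \left(H + 32\right) - 44 = \left(32 + H\right) - 44 = -12 + H$)
$\frac{K{\left(-128,o{\left(-10,-2 \right)} \right)}}{-122901} + \frac{163701}{342615} = \frac{-12 - 128}{-122901} + \frac{163701}{342615} = \left(-140\right) \left(- \frac{1}{122901}\right) + 163701 \cdot \frac{1}{342615} = \frac{140}{122901} + \frac{54567}{114205} = \frac{6722327567}{14035908705}$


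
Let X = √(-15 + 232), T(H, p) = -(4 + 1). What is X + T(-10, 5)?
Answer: -5 + √217 ≈ 9.7309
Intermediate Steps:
T(H, p) = -5 (T(H, p) = -1*5 = -5)
X = √217 ≈ 14.731
X + T(-10, 5) = √217 - 5 = -5 + √217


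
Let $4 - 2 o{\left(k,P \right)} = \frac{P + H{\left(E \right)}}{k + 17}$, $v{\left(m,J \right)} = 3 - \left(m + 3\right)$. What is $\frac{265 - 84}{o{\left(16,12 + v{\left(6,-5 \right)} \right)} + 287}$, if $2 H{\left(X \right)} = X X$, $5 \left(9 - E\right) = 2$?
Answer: $\frac{597300}{951551} \approx 0.62771$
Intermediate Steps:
$E = \frac{43}{5}$ ($E = 9 - \frac{2}{5} = \frac{43}{5} \approx 8.6$)
$H{\left(X \right)} = \frac{X^{2}}{2}$ ($H{\left(X \right)} = \frac{X X}{2} = \frac{X^{2}}{2}$)
$v{\left(m,J \right)} = - m$ ($v{\left(m,J \right)} = 3 - \left(3 + m\right) = - m$)
$o{\left(k,P \right)} = 2 - \frac{\frac{1849}{50} + P}{2 \left(17 + k\right)}$ ($o{\left(k,P \right)} = 2 - \frac{\left(P + \frac{\left(\frac{43}{5}\right)^{2}}{2}\right) \frac{1}{k + 17}}{2} = 2 - \frac{\left(P + \frac{1}{2} \cdot \frac{1849}{25}\right) \frac{1}{17 + k}}{2} = 2 - \frac{\left(P + \frac{1849}{50}\right) \frac{1}{17 + k}}{2} = 2 - \frac{\left(\frac{1849}{50} + P\right) \frac{1}{17 + k}}{2} = 2 - \frac{\frac{1}{17 + k} \left(\frac{1849}{50} + P\right)}{2} = 2 - \frac{\frac{1849}{50} + P}{2 \left(17 + k\right)}$)
$\frac{265 - 84}{o{\left(16,12 + v{\left(6,-5 \right)} \right)} + 287} = \frac{265 - 84}{\frac{1551 - 50 \left(12 - 6\right) + 200 \cdot 16}{100 \left(17 + 16\right)} + 287} = \frac{181}{\frac{1551 - 50 \left(12 - 6\right) + 3200}{100 \cdot 33} + 287} = \frac{181}{\frac{1}{100} \cdot \frac{1}{33} \left(1551 - 300 + 3200\right) + 287} = \frac{181}{\frac{1}{100} \cdot \frac{1}{33} \cdot 4451 + 287} = \frac{181}{\frac{4451}{3300} + 287} = \frac{181}{\frac{951551}{3300}} = 181 \cdot \frac{3300}{951551} = \frac{597300}{951551}$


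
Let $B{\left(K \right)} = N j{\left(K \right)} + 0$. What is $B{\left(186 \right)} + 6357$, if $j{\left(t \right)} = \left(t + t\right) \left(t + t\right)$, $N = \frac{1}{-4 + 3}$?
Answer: $-132027$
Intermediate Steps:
$N = -1$ ($N = \frac{1}{-1} = -1$)
$j{\left(t \right)} = 4 t^{2}$ ($j{\left(t \right)} = 2 t 2 t = 4 t^{2}$)
$B{\left(K \right)} = - 4 K^{2}$ ($B{\left(K \right)} = - 4 K^{2} + 0 = - 4 K^{2}$)
$B{\left(186 \right)} + 6357 = - 4 \cdot 186^{2} + 6357 = \left(-4\right) 34596 + 6357 = -138384 + 6357 = -132027$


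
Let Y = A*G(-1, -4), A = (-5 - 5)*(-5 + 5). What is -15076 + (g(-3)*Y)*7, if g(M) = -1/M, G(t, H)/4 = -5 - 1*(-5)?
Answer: -15076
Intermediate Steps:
G(t, H) = 0 (G(t, H) = 4*(-5 - 1*(-5)) = 4*(-5 + 5) = 4*0 = 0)
A = 0 (A = -10*0 = 0)
Y = 0 (Y = 0*0 = 0)
-15076 + (g(-3)*Y)*7 = -15076 + (-1/(-3)*0)*7 = -15076 + (-1*(-1/3)*0)*7 = -15076 + ((1/3)*0)*7 = -15076 + 0*7 = -15076 + 0 = -15076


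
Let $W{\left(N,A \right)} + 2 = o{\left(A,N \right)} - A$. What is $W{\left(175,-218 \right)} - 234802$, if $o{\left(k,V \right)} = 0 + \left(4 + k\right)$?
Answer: $-234800$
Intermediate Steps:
$o{\left(k,V \right)} = 4 + k$
$W{\left(N,A \right)} = 2$ ($W{\left(N,A \right)} = -2 + \left(\left(4 + A\right) - A\right) = -2 + 4 = 2$)
$W{\left(175,-218 \right)} - 234802 = 2 - 234802 = -234800$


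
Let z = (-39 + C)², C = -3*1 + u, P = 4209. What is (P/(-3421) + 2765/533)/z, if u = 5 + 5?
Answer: 1803917/466788608 ≈ 0.0038645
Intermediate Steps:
u = 10
C = 7 (C = -3*1 + 10 = -3 + 10 = 7)
z = 1024 (z = (-39 + 7)² = (-32)² = 1024)
(P/(-3421) + 2765/533)/z = (4209/(-3421) + 2765/533)/1024 = (4209*(-1/3421) + 2765*(1/533))*(1/1024) = (-4209/3421 + 2765/533)*(1/1024) = (7215668/1823393)*(1/1024) = 1803917/466788608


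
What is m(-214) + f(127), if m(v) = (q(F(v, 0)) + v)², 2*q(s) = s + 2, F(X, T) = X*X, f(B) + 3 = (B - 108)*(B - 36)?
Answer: 514610951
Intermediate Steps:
f(B) = -3 + (-108 + B)*(-36 + B) (f(B) = -3 + (B - 108)*(B - 36) = -3 + (-108 + B)*(-36 + B))
F(X, T) = X²
q(s) = 1 + s/2 (q(s) = (s + 2)/2 = (2 + s)/2 = 1 + s/2)
m(v) = (1 + v + v²/2)² (m(v) = ((1 + v²/2) + v)² = (1 + v + v²/2)²)
m(-214) + f(127) = (2 + (-214)² + 2*(-214))²/4 + (3885 + 127² - 144*127) = (2 + 45796 - 428)²/4 + (3885 + 16129 - 18288) = (¼)*45370² + 1726 = (¼)*2058436900 + 1726 = 514609225 + 1726 = 514610951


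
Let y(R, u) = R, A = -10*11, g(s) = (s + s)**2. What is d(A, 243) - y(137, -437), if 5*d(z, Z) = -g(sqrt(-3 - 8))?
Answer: -641/5 ≈ -128.20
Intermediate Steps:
g(s) = 4*s**2 (g(s) = (2*s)**2 = 4*s**2)
A = -110
d(z, Z) = 44/5 (d(z, Z) = (-4*(sqrt(-3 - 8))**2)/5 = (-4*(sqrt(-11))**2)/5 = (-4*(I*sqrt(11))**2)/5 = (-4*(-11))/5 = (-1*(-44))/5 = (1/5)*44 = 44/5)
d(A, 243) - y(137, -437) = 44/5 - 1*137 = 44/5 - 137 = -641/5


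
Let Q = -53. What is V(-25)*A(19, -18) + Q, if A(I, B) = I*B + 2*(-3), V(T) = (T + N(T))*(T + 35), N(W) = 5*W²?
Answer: -10788053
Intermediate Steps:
V(T) = (35 + T)*(T + 5*T²) (V(T) = (T + 5*T²)*(T + 35) = (T + 5*T²)*(35 + T) = (35 + T)*(T + 5*T²))
A(I, B) = -6 + B*I (A(I, B) = B*I - 6 = -6 + B*I)
V(-25)*A(19, -18) + Q = (-25*(35 + 5*(-25)² + 176*(-25)))*(-6 - 18*19) - 53 = (-25*(35 + 5*625 - 4400))*(-6 - 342) - 53 = -25*(35 + 3125 - 4400)*(-348) - 53 = -25*(-1240)*(-348) - 53 = 31000*(-348) - 53 = -10788000 - 53 = -10788053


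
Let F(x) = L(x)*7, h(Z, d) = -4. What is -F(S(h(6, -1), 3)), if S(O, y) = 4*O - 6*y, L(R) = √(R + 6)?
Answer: -14*I*√7 ≈ -37.041*I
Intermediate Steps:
L(R) = √(6 + R)
S(O, y) = -6*y + 4*O
F(x) = 7*√(6 + x) (F(x) = √(6 + x)*7 = 7*√(6 + x))
-F(S(h(6, -1), 3)) = -7*√(6 + (-6*3 + 4*(-4))) = -7*√(6 + (-18 - 16)) = -7*√(6 - 34) = -7*√(-28) = -7*2*I*√7 = -14*I*√7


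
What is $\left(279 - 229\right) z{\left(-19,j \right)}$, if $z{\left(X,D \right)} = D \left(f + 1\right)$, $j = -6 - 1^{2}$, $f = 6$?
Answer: $-2450$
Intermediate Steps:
$j = -7$ ($j = -6 - 1 = -7$)
$z{\left(X,D \right)} = 7 D$ ($z{\left(X,D \right)} = D \left(6 + 1\right) = D 7 = 7 D$)
$\left(279 - 229\right) z{\left(-19,j \right)} = \left(279 - 229\right) 7 \left(-7\right) = 50 \left(-49\right) = -2450$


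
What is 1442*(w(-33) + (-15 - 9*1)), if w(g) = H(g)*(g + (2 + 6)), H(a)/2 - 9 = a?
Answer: 1695792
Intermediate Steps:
H(a) = 18 + 2*a
w(g) = (8 + g)*(18 + 2*g) (w(g) = (18 + 2*g)*(g + (2 + 6)) = (18 + 2*g)*(g + 8) = (18 + 2*g)*(8 + g) = (8 + g)*(18 + 2*g))
1442*(w(-33) + (-15 - 9*1)) = 1442*(2*(8 - 33)*(9 - 33) + (-15 - 9*1)) = 1442*(2*(-25)*(-24) + (-15 - 9)) = 1442*(1200 - 24) = 1442*1176 = 1695792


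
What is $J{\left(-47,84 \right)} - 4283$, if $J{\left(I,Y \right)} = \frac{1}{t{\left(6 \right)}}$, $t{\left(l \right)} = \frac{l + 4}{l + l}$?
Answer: $- \frac{21409}{5} \approx -4281.8$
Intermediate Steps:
$t{\left(l \right)} = \frac{4 + l}{2 l}$
$J{\left(I,Y \right)} = \frac{6}{5}$ ($J{\left(I,Y \right)} = \frac{1}{\frac{1}{2} \cdot \frac{1}{6} \left(4 + 6\right)} = \frac{1}{\frac{1}{2} \cdot \frac{1}{6} \cdot 10} = \frac{1}{\frac{5}{6}} = \frac{6}{5}$)
$J{\left(-47,84 \right)} - 4283 = \frac{6}{5} - 4283 = - \frac{21409}{5}$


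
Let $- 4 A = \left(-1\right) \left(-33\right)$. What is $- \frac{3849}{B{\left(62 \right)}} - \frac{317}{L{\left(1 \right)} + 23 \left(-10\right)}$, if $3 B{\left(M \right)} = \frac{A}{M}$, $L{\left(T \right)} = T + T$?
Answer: $\frac{217641343}{2508} \approx 86779.0$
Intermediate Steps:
$L{\left(T \right)} = 2 T$
$A = - \frac{33}{4}$ ($A = - \frac{\left(-1\right) \left(-33\right)}{4} = \left(- \frac{1}{4}\right) 33 = - \frac{33}{4} \approx -8.25$)
$B{\left(M \right)} = - \frac{11}{4 M}$ ($B{\left(M \right)} = \frac{\left(- \frac{33}{4}\right) \frac{1}{M}}{3} = - \frac{11}{4 M}$)
$- \frac{3849}{B{\left(62 \right)}} - \frac{317}{L{\left(1 \right)} + 23 \left(-10\right)} = - \frac{3849}{\left(- \frac{11}{4}\right) \frac{1}{62}} - \frac{317}{2 \cdot 1 + 23 \left(-10\right)} = - \frac{3849}{\left(- \frac{11}{4}\right) \frac{1}{62}} - \frac{317}{2 - 230} = - \frac{3849}{- \frac{11}{248}} - \frac{317}{-228} = \left(-3849\right) \left(- \frac{248}{11}\right) - - \frac{317}{228} = \frac{954552}{11} + \frac{317}{228} = \frac{217641343}{2508}$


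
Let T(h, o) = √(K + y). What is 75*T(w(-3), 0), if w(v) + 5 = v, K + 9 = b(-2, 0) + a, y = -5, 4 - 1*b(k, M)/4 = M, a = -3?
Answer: 75*I ≈ 75.0*I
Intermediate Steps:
b(k, M) = 16 - 4*M
K = 4 (K = -9 + ((16 - 4*0) - 3) = -9 + ((16 + 0) - 3) = -9 + (16 - 3) = -9 + 13 = 4)
w(v) = -5 + v
T(h, o) = I (T(h, o) = √(4 - 5) = √(-1) = I)
75*T(w(-3), 0) = 75*I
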